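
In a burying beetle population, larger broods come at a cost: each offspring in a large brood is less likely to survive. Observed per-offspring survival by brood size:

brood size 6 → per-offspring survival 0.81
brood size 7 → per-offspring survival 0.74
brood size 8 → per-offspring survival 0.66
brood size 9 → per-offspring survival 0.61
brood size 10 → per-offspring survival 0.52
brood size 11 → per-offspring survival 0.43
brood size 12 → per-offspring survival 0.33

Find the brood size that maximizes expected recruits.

Expected recruits = c × s(c):
  c=6: 6 × 0.81 = 4.860
  c=7: 7 × 0.74 = 5.180
  c=8: 8 × 0.66 = 5.280
  c=9: 9 × 0.61 = 5.490
  c=10: 10 × 0.52 = 5.200
  c=11: 11 × 0.43 = 4.730
  c=12: 12 × 0.33 = 3.960
Maximum at c = 9 (5.490 recruits).

9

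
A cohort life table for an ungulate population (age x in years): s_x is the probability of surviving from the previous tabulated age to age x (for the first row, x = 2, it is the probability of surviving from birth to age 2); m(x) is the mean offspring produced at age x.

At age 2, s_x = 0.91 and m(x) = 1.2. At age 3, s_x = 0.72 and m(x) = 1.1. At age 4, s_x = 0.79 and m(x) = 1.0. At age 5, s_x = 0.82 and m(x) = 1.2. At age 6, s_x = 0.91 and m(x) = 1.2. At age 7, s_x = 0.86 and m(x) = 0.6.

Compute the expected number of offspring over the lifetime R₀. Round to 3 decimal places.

Survivorship from birth: l_x = s_2·s_3·…·s_x.
  l_2 = 0.91000
  l_3 = 0.65520
  l_4 = 0.51761
  l_5 = 0.42444
  l_6 = 0.38624
  l_7 = 0.33217
R₀ = Σ l_x m(x):
  age 2: 0.91000 × 1.2 = 1.0920
  age 3: 0.65520 × 1.1 = 0.7207
  age 4: 0.51761 × 1.0 = 0.5176
  age 5: 0.42444 × 1.2 = 0.5093
  age 6: 0.38624 × 1.2 = 0.4635
  age 7: 0.33217 × 0.6 = 0.1993
R₀ = 1.0920 + 0.7207 + 0.5176 + 0.5093 + 0.4635 + 0.1993 = 3.5024

3.502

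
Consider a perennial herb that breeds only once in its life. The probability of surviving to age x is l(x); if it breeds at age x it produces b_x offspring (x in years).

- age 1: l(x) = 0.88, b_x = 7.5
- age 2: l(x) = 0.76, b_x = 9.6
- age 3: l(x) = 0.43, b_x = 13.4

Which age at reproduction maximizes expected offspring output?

2

Expected offspring if breeding at age x = l(x) × b_x:
  age 1: 0.88 × 7.5 = 6.600
  age 2: 0.76 × 9.6 = 7.296
  age 3: 0.43 × 13.4 = 5.762
Maximum at age 2 (7.296).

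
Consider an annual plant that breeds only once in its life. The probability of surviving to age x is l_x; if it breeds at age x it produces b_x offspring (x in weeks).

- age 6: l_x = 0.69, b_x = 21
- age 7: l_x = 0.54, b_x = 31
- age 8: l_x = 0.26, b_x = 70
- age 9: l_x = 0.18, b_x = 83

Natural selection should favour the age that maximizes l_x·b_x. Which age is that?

8

Expected offspring if breeding at age x = l_x × b_x:
  age 6: 0.69 × 21 = 14.490
  age 7: 0.54 × 31 = 16.740
  age 8: 0.26 × 70 = 18.200
  age 9: 0.18 × 83 = 14.940
Maximum at age 8 (18.200).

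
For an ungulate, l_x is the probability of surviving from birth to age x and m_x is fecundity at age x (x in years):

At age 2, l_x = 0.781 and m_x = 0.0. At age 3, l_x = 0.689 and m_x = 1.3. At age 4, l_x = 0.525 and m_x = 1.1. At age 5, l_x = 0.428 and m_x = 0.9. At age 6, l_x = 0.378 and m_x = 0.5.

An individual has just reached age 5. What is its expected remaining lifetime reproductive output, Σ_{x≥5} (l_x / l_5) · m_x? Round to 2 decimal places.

l_5 = 0.428. Conditional survival from age 5 to x is l_x / l_5.
  x=5: (0.428/0.428) × 0.9 = 0.9000
  x=6: (0.378/0.428) × 0.5 = 0.4416
Sum = 0.9000 + 0.4416 = 1.3416

1.34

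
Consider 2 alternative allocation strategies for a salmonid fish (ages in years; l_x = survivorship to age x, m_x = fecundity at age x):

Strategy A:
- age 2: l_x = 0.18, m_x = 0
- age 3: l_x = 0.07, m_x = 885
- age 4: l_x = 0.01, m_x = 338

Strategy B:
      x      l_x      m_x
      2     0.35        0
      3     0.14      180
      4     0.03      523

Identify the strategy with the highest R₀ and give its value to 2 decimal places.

65.33

Strategy A: R₀ = 0.18×0 + 0.07×885 + 0.01×338 = 65.3300
Strategy B: R₀ = 0.35×0 + 0.14×180 + 0.03×523 = 40.8900
Highest R₀: strategy A with 65.3300.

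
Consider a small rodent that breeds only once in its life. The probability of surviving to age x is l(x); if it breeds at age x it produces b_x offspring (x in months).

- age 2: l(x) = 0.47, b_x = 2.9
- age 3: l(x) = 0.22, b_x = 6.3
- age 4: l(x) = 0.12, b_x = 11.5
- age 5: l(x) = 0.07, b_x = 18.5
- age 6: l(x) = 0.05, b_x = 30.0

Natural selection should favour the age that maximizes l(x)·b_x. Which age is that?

6

Expected offspring if breeding at age x = l(x) × b_x:
  age 2: 0.47 × 2.9 = 1.363
  age 3: 0.22 × 6.3 = 1.386
  age 4: 0.12 × 11.5 = 1.380
  age 5: 0.07 × 18.5 = 1.295
  age 6: 0.05 × 30.0 = 1.500
Maximum at age 6 (1.500).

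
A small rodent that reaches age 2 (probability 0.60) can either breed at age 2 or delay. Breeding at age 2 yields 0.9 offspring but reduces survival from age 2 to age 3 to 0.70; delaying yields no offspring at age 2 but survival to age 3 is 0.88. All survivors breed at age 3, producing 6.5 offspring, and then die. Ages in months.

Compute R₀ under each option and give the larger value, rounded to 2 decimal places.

3.43

breed at age 2: R₀ = 0.60 × (0.9 + 0.70 × 6.5) = 0.60 × 5.4500 = 3.2700
delay to age 3: R₀ = 0.60 × (0.88 × 6.5) = 0.60 × 5.7200 = 3.4320
Higher: delay to age 3 (3.4320).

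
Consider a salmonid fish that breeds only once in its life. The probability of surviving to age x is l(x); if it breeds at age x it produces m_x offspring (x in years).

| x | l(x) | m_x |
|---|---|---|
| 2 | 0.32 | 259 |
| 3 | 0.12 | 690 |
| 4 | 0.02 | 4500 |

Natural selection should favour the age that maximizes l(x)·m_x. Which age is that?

Expected offspring if breeding at age x = l(x) × m_x:
  age 2: 0.32 × 259 = 82.880
  age 3: 0.12 × 690 = 82.800
  age 4: 0.02 × 4500 = 90.000
Maximum at age 4 (90.000).

4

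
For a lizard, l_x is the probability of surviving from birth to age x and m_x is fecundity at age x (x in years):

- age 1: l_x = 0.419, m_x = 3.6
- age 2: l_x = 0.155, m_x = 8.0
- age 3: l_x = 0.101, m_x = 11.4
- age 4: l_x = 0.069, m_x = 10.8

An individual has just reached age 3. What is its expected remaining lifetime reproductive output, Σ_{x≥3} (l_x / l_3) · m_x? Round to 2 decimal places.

l_3 = 0.101. Conditional survival from age 3 to x is l_x / l_3.
  x=3: (0.101/0.101) × 11.4 = 11.4000
  x=4: (0.069/0.101) × 10.8 = 7.3782
Sum = 11.4000 + 7.3782 = 18.7782

18.78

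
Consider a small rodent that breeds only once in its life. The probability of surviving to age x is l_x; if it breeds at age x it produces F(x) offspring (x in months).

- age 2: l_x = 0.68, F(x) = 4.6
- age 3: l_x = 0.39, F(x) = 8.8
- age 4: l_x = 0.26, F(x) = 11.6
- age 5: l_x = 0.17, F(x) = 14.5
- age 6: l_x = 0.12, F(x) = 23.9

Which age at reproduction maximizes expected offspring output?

Expected offspring if breeding at age x = l_x × F(x):
  age 2: 0.68 × 4.6 = 3.128
  age 3: 0.39 × 8.8 = 3.432
  age 4: 0.26 × 11.6 = 3.016
  age 5: 0.17 × 14.5 = 2.465
  age 6: 0.12 × 23.9 = 2.868
Maximum at age 3 (3.432).

3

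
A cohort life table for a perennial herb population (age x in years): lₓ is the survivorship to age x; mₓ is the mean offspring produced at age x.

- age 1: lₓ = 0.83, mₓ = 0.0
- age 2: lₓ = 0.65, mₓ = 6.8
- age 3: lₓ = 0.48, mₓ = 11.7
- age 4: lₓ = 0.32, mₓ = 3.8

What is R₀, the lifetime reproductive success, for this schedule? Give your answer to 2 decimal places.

R₀ = Σ lₓ mₓ:
  age 1: 0.83 × 0.0 = 0.0000
  age 2: 0.65 × 6.8 = 4.4200
  age 3: 0.48 × 11.7 = 5.6160
  age 4: 0.32 × 3.8 = 1.2160
R₀ = 0.0000 + 4.4200 + 5.6160 + 1.2160 = 11.2520

11.25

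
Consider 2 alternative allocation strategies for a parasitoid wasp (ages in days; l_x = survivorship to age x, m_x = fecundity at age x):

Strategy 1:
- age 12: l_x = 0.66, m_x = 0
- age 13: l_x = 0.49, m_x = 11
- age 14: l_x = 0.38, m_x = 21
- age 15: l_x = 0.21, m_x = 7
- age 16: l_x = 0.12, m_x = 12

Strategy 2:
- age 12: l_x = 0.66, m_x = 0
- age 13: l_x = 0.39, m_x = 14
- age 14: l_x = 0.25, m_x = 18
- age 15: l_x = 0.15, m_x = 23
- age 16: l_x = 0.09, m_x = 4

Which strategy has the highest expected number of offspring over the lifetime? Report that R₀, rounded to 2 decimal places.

16.28

Strategy 1: R₀ = 0.66×0 + 0.49×11 + 0.38×21 + 0.21×7 + 0.12×12 = 16.2800
Strategy 2: R₀ = 0.66×0 + 0.39×14 + 0.25×18 + 0.15×23 + 0.09×4 = 13.7700
Highest R₀: strategy 1 with 16.2800.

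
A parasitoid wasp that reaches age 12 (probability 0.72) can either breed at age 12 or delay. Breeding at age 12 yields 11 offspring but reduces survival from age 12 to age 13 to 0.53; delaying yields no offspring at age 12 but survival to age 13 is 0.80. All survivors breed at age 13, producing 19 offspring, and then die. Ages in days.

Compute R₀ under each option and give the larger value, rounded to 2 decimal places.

15.17

breed at age 12: R₀ = 0.72 × (11 + 0.53 × 19) = 0.72 × 21.0700 = 15.1704
delay to age 13: R₀ = 0.72 × (0.80 × 19) = 0.72 × 15.2000 = 10.9440
Higher: breed at age 12 (15.1704).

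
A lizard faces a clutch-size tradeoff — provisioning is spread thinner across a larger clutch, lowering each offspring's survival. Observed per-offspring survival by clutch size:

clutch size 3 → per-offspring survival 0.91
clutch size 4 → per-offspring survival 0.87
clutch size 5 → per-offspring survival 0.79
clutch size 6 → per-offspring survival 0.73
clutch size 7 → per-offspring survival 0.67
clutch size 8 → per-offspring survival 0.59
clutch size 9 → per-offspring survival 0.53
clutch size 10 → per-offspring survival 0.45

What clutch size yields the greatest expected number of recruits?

9

Expected recruits = c × s(c):
  c=3: 3 × 0.91 = 2.730
  c=4: 4 × 0.87 = 3.480
  c=5: 5 × 0.79 = 3.950
  c=6: 6 × 0.73 = 4.380
  c=7: 7 × 0.67 = 4.690
  c=8: 8 × 0.59 = 4.720
  c=9: 9 × 0.53 = 4.770
  c=10: 10 × 0.45 = 4.500
Maximum at c = 9 (4.770 recruits).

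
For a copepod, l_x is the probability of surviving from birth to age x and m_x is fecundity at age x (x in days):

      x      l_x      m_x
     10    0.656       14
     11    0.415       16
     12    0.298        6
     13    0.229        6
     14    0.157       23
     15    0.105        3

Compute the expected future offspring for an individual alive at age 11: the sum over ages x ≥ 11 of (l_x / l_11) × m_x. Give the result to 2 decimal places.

33.08

l_11 = 0.415. Conditional survival from age 11 to x is l_x / l_11.
  x=11: (0.415/0.415) × 16 = 16.0000
  x=12: (0.298/0.415) × 6 = 4.3084
  x=13: (0.229/0.415) × 6 = 3.3108
  x=14: (0.157/0.415) × 23 = 8.7012
  x=15: (0.105/0.415) × 3 = 0.7590
Sum = 16.0000 + 4.3084 + 3.3108 + 8.7012 + 0.7590 = 33.0795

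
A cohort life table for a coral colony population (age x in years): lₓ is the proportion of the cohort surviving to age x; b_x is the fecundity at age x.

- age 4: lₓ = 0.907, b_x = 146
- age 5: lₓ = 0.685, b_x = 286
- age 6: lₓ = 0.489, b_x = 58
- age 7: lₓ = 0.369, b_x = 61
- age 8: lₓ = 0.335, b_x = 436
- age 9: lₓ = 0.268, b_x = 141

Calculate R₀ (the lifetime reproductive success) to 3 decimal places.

R₀ = Σ lₓ b_x:
  age 4: 0.907 × 146 = 132.4220
  age 5: 0.685 × 286 = 195.9100
  age 6: 0.489 × 58 = 28.3620
  age 7: 0.369 × 61 = 22.5090
  age 8: 0.335 × 436 = 146.0600
  age 9: 0.268 × 141 = 37.7880
R₀ = 132.4220 + 195.9100 + 28.3620 + 22.5090 + 146.0600 + 37.7880 = 563.0510

563.051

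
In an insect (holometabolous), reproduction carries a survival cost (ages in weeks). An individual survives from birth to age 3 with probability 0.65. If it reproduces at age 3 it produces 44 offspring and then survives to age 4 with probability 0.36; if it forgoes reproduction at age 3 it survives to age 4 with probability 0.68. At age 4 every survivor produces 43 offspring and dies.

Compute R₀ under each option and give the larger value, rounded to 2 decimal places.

breed at age 3: R₀ = 0.65 × (44 + 0.36 × 43) = 0.65 × 59.4800 = 38.6620
delay to age 4: R₀ = 0.65 × (0.68 × 43) = 0.65 × 29.2400 = 19.0060
Higher: breed at age 3 (38.6620).

38.66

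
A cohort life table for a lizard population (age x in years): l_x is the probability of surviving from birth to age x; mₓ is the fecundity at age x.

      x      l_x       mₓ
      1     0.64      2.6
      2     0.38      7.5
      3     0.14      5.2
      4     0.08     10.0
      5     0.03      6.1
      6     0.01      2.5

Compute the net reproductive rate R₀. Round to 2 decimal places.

6.25

R₀ = Σ l_x mₓ:
  age 1: 0.64 × 2.6 = 1.6640
  age 2: 0.38 × 7.5 = 2.8500
  age 3: 0.14 × 5.2 = 0.7280
  age 4: 0.08 × 10.0 = 0.8000
  age 5: 0.03 × 6.1 = 0.1830
  age 6: 0.01 × 2.5 = 0.0250
R₀ = 1.6640 + 2.8500 + 0.7280 + 0.8000 + 0.1830 + 0.0250 = 6.2500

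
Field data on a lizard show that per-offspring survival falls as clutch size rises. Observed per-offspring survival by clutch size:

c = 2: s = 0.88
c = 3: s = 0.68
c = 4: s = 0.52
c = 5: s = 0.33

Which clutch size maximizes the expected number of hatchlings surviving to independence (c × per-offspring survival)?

Expected hatchlings surviving to independence = c × s(c):
  c=2: 2 × 0.88 = 1.760
  c=3: 3 × 0.68 = 2.040
  c=4: 4 × 0.52 = 2.080
  c=5: 5 × 0.33 = 1.650
Maximum at c = 4 (2.080 hatchlings surviving to independence).

4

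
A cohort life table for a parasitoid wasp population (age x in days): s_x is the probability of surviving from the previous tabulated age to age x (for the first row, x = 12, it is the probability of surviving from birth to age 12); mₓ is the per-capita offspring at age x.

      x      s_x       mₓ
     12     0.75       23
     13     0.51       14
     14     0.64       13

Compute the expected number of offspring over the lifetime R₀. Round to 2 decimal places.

25.79

Survivorship from birth: l_x = s_12·s_13·…·s_x.
  l_12 = 0.75000
  l_13 = 0.38250
  l_14 = 0.24480
R₀ = Σ l_x mₓ:
  age 12: 0.75000 × 23 = 17.2500
  age 13: 0.38250 × 14 = 5.3550
  age 14: 0.24480 × 13 = 3.1824
R₀ = 17.2500 + 5.3550 + 3.1824 = 25.7874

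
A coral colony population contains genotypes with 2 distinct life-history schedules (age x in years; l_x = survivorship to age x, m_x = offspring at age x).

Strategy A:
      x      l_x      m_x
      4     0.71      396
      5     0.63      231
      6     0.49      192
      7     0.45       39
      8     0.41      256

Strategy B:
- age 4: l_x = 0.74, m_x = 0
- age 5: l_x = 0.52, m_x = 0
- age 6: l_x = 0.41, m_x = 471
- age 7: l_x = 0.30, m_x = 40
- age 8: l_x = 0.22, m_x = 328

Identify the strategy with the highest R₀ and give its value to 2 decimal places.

Strategy A: R₀ = 0.71×396 + 0.63×231 + 0.49×192 + 0.45×39 + 0.41×256 = 643.2800
Strategy B: R₀ = 0.74×0 + 0.52×0 + 0.41×471 + 0.30×40 + 0.22×328 = 277.2700
Highest R₀: strategy A with 643.2800.

643.28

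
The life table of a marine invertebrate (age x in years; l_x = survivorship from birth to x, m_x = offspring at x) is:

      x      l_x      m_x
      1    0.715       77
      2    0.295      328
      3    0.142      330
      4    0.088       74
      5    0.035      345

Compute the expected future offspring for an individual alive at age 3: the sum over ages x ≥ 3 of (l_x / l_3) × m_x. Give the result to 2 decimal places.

460.89

l_3 = 0.142. Conditional survival from age 3 to x is l_x / l_3.
  x=3: (0.142/0.142) × 330 = 330.0000
  x=4: (0.088/0.142) × 74 = 45.8592
  x=5: (0.035/0.142) × 345 = 85.0352
Sum = 330.0000 + 45.8592 + 85.0352 = 460.8944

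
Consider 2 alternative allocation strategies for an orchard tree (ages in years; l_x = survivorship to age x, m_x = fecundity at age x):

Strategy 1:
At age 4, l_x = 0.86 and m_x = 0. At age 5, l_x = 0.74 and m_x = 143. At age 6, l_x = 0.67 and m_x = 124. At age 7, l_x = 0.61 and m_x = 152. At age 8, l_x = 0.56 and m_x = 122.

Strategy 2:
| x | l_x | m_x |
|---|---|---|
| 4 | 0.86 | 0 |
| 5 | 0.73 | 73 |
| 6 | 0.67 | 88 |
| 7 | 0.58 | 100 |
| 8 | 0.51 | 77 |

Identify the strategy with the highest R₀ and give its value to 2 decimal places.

Strategy 1: R₀ = 0.86×0 + 0.74×143 + 0.67×124 + 0.61×152 + 0.56×122 = 349.9400
Strategy 2: R₀ = 0.86×0 + 0.73×73 + 0.67×88 + 0.58×100 + 0.51×77 = 209.5200
Highest R₀: strategy 1 with 349.9400.

349.94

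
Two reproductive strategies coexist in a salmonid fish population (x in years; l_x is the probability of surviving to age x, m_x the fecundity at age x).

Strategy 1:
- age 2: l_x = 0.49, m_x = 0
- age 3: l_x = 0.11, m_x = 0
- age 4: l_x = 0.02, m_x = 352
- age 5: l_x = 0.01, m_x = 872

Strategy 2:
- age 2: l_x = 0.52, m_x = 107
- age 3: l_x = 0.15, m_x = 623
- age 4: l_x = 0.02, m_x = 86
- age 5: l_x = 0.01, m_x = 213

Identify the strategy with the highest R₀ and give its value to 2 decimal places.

Strategy 1: R₀ = 0.49×0 + 0.11×0 + 0.02×352 + 0.01×872 = 15.7600
Strategy 2: R₀ = 0.52×107 + 0.15×623 + 0.02×86 + 0.01×213 = 152.9400
Highest R₀: strategy 2 with 152.9400.

152.94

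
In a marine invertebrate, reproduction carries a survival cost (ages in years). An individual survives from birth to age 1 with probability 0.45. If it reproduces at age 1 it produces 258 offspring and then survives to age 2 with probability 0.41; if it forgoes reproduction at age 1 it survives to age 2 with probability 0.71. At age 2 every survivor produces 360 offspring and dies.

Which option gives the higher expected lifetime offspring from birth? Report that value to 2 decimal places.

182.52

breed at age 1: R₀ = 0.45 × (258 + 0.41 × 360) = 0.45 × 405.6000 = 182.5200
delay to age 2: R₀ = 0.45 × (0.71 × 360) = 0.45 × 255.6000 = 115.0200
Higher: breed at age 1 (182.5200).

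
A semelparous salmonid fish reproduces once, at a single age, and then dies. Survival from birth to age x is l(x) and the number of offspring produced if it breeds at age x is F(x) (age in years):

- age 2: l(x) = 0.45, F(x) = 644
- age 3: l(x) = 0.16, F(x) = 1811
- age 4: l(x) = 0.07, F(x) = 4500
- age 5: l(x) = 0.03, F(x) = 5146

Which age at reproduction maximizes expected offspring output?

4

Expected offspring if breeding at age x = l(x) × F(x):
  age 2: 0.45 × 644 = 289.800
  age 3: 0.16 × 1811 = 289.760
  age 4: 0.07 × 4500 = 315.000
  age 5: 0.03 × 5146 = 154.380
Maximum at age 4 (315.000).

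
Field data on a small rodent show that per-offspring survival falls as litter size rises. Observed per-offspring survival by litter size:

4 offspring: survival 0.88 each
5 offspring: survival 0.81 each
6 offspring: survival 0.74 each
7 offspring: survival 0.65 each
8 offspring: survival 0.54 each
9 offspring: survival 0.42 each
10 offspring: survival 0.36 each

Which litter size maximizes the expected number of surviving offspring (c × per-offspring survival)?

7

Expected surviving offspring = c × s(c):
  c=4: 4 × 0.88 = 3.520
  c=5: 5 × 0.81 = 4.050
  c=6: 6 × 0.74 = 4.440
  c=7: 7 × 0.65 = 4.550
  c=8: 8 × 0.54 = 4.320
  c=9: 9 × 0.42 = 3.780
  c=10: 10 × 0.36 = 3.600
Maximum at c = 7 (4.550 surviving offspring).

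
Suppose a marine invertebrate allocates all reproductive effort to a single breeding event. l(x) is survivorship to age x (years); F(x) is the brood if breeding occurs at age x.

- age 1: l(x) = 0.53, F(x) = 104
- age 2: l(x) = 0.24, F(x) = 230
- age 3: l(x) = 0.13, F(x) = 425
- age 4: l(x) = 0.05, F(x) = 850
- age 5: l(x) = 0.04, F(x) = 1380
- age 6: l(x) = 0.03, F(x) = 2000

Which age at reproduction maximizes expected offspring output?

Expected offspring if breeding at age x = l(x) × F(x):
  age 1: 0.53 × 104 = 55.120
  age 2: 0.24 × 230 = 55.200
  age 3: 0.13 × 425 = 55.250
  age 4: 0.05 × 850 = 42.500
  age 5: 0.04 × 1380 = 55.200
  age 6: 0.03 × 2000 = 60.000
Maximum at age 6 (60.000).

6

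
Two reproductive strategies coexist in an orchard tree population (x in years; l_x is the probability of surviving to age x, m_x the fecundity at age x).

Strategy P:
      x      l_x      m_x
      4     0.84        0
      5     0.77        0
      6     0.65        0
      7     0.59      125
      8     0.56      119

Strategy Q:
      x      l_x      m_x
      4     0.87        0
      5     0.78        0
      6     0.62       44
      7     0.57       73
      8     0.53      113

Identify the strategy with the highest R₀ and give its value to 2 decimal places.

Strategy P: R₀ = 0.84×0 + 0.77×0 + 0.65×0 + 0.59×125 + 0.56×119 = 140.3900
Strategy Q: R₀ = 0.87×0 + 0.78×0 + 0.62×44 + 0.57×73 + 0.53×113 = 128.7800
Highest R₀: strategy P with 140.3900.

140.39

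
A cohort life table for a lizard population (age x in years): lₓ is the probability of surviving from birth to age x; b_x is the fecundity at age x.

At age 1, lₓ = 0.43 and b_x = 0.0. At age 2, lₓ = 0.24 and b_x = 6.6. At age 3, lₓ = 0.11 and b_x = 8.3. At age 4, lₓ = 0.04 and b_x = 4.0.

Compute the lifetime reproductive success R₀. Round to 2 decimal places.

2.66

R₀ = Σ lₓ b_x:
  age 1: 0.43 × 0.0 = 0.0000
  age 2: 0.24 × 6.6 = 1.5840
  age 3: 0.11 × 8.3 = 0.9130
  age 4: 0.04 × 4.0 = 0.1600
R₀ = 0.0000 + 1.5840 + 0.9130 + 0.1600 = 2.6570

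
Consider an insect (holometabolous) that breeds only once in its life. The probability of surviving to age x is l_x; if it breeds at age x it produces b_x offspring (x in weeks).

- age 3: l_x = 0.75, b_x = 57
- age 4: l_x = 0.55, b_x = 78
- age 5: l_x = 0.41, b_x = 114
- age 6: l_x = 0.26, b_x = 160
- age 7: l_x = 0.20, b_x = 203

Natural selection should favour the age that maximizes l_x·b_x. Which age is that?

5

Expected offspring if breeding at age x = l_x × b_x:
  age 3: 0.75 × 57 = 42.750
  age 4: 0.55 × 78 = 42.900
  age 5: 0.41 × 114 = 46.740
  age 6: 0.26 × 160 = 41.600
  age 7: 0.20 × 203 = 40.600
Maximum at age 5 (46.740).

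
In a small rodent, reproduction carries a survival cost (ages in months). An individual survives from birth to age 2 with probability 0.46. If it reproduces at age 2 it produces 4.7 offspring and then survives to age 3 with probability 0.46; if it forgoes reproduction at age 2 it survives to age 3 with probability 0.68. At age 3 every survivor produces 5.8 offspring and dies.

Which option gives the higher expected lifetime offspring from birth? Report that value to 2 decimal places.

3.39

breed at age 2: R₀ = 0.46 × (4.7 + 0.46 × 5.8) = 0.46 × 7.3680 = 3.3893
delay to age 3: R₀ = 0.46 × (0.68 × 5.8) = 0.46 × 3.9440 = 1.8142
Higher: breed at age 2 (3.3893).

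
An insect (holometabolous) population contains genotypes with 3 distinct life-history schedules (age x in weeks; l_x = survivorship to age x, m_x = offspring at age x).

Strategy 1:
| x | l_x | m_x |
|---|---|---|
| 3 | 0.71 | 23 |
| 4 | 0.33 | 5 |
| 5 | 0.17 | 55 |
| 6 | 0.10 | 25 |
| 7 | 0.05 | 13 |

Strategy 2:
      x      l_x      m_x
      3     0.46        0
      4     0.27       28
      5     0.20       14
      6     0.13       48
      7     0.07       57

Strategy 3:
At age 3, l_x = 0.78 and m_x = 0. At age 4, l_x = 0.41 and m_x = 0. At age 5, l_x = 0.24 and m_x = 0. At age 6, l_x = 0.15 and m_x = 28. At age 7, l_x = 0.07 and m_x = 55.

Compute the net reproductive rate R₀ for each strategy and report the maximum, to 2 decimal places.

30.48

Strategy 1: R₀ = 0.71×23 + 0.33×5 + 0.17×55 + 0.10×25 + 0.05×13 = 30.4800
Strategy 2: R₀ = 0.46×0 + 0.27×28 + 0.20×14 + 0.13×48 + 0.07×57 = 20.5900
Strategy 3: R₀ = 0.78×0 + 0.41×0 + 0.24×0 + 0.15×28 + 0.07×55 = 8.0500
Highest R₀: strategy 1 with 30.4800.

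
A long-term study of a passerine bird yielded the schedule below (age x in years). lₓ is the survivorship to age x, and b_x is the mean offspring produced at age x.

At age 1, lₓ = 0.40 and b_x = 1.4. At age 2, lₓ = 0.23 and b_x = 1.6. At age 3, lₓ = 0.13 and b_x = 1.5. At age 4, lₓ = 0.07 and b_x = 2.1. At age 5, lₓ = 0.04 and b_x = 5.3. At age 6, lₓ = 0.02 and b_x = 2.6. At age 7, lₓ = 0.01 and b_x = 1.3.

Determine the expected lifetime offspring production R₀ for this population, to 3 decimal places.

R₀ = Σ lₓ b_x:
  age 1: 0.40 × 1.4 = 0.5600
  age 2: 0.23 × 1.6 = 0.3680
  age 3: 0.13 × 1.5 = 0.1950
  age 4: 0.07 × 2.1 = 0.1470
  age 5: 0.04 × 5.3 = 0.2120
  age 6: 0.02 × 2.6 = 0.0520
  age 7: 0.01 × 1.3 = 0.0130
R₀ = 0.5600 + 0.3680 + 0.1950 + 0.1470 + 0.2120 + 0.0520 + 0.0130 = 1.5470

1.547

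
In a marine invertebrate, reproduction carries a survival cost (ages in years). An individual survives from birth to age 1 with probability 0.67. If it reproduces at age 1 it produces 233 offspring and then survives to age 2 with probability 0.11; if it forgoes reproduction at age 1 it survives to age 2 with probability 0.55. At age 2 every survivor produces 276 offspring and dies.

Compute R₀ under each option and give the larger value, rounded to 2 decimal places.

breed at age 1: R₀ = 0.67 × (233 + 0.11 × 276) = 0.67 × 263.3600 = 176.4512
delay to age 2: R₀ = 0.67 × (0.55 × 276) = 0.67 × 151.8000 = 101.7060
Higher: breed at age 1 (176.4512).

176.45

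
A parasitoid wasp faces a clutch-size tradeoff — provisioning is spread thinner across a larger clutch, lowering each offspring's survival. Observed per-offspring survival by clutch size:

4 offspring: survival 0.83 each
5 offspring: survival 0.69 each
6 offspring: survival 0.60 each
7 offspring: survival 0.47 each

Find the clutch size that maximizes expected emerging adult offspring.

Expected emerging adult offspring = c × s(c):
  c=4: 4 × 0.83 = 3.320
  c=5: 5 × 0.69 = 3.450
  c=6: 6 × 0.60 = 3.600
  c=7: 7 × 0.47 = 3.290
Maximum at c = 6 (3.600 emerging adult offspring).

6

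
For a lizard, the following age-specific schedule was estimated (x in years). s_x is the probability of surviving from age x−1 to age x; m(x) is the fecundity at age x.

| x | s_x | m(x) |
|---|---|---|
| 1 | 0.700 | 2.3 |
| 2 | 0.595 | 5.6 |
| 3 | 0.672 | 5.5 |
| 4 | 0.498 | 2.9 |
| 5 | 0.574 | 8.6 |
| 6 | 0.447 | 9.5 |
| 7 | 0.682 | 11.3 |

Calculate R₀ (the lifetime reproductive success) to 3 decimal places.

7.189

Survivorship from birth: l_x = s_1·s_2·…·s_x.
  l_1 = 0.70000
  l_2 = 0.41650
  l_3 = 0.27989
  l_4 = 0.13938
  l_5 = 0.08001
  l_6 = 0.03576
  l_7 = 0.02439
R₀ = Σ l_x m(x):
  age 1: 0.70000 × 2.3 = 1.6100
  age 2: 0.41650 × 5.6 = 2.3324
  age 3: 0.27989 × 5.5 = 1.5394
  age 4: 0.13938 × 2.9 = 0.4042
  age 5: 0.08001 × 8.6 = 0.6881
  age 6: 0.03576 × 9.5 = 0.3397
  age 7: 0.02439 × 11.3 = 0.2756
R₀ = 1.6100 + 2.3324 + 1.5394 + 0.4042 + 0.6881 + 0.3397 + 0.2756 = 7.1894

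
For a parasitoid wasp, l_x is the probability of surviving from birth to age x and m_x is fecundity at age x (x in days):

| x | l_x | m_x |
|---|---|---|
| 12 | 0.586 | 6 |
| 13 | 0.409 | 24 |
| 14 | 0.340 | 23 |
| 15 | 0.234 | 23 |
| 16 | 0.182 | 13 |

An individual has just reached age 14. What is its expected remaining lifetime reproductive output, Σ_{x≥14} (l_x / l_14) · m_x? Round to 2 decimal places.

l_14 = 0.340. Conditional survival from age 14 to x is l_x / l_14.
  x=14: (0.340/0.340) × 23 = 23.0000
  x=15: (0.234/0.340) × 23 = 15.8294
  x=16: (0.182/0.340) × 13 = 6.9588
Sum = 23.0000 + 15.8294 + 6.9588 = 45.7882

45.79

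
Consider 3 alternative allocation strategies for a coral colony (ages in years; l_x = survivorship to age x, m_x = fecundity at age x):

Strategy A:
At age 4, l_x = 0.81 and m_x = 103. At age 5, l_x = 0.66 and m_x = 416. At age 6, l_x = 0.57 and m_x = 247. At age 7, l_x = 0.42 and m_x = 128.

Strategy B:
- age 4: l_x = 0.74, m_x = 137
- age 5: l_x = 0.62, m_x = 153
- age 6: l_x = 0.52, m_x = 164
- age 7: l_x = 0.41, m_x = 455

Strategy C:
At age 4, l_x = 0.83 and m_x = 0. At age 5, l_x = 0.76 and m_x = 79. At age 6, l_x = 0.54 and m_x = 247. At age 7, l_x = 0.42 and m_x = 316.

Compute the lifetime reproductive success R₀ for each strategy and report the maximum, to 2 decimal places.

Strategy A: R₀ = 0.81×103 + 0.66×416 + 0.57×247 + 0.42×128 = 552.5400
Strategy B: R₀ = 0.74×137 + 0.62×153 + 0.52×164 + 0.41×455 = 468.0700
Strategy C: R₀ = 0.83×0 + 0.76×79 + 0.54×247 + 0.42×316 = 326.1400
Highest R₀: strategy A with 552.5400.

552.54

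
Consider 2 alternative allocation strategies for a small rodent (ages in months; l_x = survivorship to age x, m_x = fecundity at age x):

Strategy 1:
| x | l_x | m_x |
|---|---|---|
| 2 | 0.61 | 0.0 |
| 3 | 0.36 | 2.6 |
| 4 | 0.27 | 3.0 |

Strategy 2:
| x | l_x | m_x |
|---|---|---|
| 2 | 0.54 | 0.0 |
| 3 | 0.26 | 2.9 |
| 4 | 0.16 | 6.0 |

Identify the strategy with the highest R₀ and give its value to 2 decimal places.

Strategy 1: R₀ = 0.61×0.0 + 0.36×2.6 + 0.27×3.0 = 1.7460
Strategy 2: R₀ = 0.54×0.0 + 0.26×2.9 + 0.16×6.0 = 1.7140
Highest R₀: strategy 1 with 1.7460.

1.75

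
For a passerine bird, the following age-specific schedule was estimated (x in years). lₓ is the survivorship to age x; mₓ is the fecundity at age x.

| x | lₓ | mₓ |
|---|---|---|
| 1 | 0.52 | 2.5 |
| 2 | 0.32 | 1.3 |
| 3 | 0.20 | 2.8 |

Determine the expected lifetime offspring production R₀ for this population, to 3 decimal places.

R₀ = Σ lₓ mₓ:
  age 1: 0.52 × 2.5 = 1.3000
  age 2: 0.32 × 1.3 = 0.4160
  age 3: 0.20 × 2.8 = 0.5600
R₀ = 1.3000 + 0.4160 + 0.5600 = 2.2760

2.276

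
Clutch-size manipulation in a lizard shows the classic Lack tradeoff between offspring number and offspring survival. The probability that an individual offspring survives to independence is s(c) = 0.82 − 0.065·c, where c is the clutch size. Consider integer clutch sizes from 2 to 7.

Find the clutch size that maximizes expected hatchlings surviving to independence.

Expected hatchlings surviving to independence = c × s(c):
  c=2: 2 × 0.690 = 1.380
  c=3: 3 × 0.625 = 1.875
  c=4: 4 × 0.560 = 2.240
  c=5: 5 × 0.495 = 2.475
  c=6: 6 × 0.430 = 2.580
  c=7: 7 × 0.365 = 2.555
Maximum at c = 6 (2.580 hatchlings surviving to independence).

6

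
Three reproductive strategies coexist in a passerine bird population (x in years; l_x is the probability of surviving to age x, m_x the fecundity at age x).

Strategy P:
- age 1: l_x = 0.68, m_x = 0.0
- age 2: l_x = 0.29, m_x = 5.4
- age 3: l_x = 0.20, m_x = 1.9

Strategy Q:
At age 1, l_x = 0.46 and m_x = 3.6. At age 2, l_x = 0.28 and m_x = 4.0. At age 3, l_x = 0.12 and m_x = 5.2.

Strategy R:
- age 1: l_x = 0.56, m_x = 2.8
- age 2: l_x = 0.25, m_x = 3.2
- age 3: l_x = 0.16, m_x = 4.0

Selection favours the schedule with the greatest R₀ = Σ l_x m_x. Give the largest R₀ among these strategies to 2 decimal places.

Strategy P: R₀ = 0.68×0.0 + 0.29×5.4 + 0.20×1.9 = 1.9460
Strategy Q: R₀ = 0.46×3.6 + 0.28×4.0 + 0.12×5.2 = 3.4000
Strategy R: R₀ = 0.56×2.8 + 0.25×3.2 + 0.16×4.0 = 3.0080
Highest R₀: strategy Q with 3.4000.

3.40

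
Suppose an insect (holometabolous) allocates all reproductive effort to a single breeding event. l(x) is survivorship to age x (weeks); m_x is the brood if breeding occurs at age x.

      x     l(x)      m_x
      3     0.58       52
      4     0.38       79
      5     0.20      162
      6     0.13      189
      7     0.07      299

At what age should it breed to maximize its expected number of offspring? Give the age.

5

Expected offspring if breeding at age x = l(x) × m_x:
  age 3: 0.58 × 52 = 30.160
  age 4: 0.38 × 79 = 30.020
  age 5: 0.20 × 162 = 32.400
  age 6: 0.13 × 189 = 24.570
  age 7: 0.07 × 299 = 20.930
Maximum at age 5 (32.400).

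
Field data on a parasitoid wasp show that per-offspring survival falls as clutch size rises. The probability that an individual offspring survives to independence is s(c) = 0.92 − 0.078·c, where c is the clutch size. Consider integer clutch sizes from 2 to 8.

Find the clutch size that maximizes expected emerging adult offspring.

6

Expected emerging adult offspring = c × s(c):
  c=2: 2 × 0.764 = 1.528
  c=3: 3 × 0.686 = 2.058
  c=4: 4 × 0.608 = 2.432
  c=5: 5 × 0.530 = 2.650
  c=6: 6 × 0.452 = 2.712
  c=7: 7 × 0.374 = 2.618
  c=8: 8 × 0.296 = 2.368
Maximum at c = 6 (2.712 emerging adult offspring).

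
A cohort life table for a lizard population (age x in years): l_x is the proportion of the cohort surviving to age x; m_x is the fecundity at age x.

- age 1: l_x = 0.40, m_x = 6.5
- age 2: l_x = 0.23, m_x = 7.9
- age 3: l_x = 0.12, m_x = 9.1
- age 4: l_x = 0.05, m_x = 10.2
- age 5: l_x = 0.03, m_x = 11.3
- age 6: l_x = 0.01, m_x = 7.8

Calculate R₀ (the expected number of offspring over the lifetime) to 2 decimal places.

6.44

R₀ = Σ l_x m_x:
  age 1: 0.40 × 6.5 = 2.6000
  age 2: 0.23 × 7.9 = 1.8170
  age 3: 0.12 × 9.1 = 1.0920
  age 4: 0.05 × 10.2 = 0.5100
  age 5: 0.03 × 11.3 = 0.3390
  age 6: 0.01 × 7.8 = 0.0780
R₀ = 2.6000 + 1.8170 + 1.0920 + 0.5100 + 0.3390 + 0.0780 = 6.4360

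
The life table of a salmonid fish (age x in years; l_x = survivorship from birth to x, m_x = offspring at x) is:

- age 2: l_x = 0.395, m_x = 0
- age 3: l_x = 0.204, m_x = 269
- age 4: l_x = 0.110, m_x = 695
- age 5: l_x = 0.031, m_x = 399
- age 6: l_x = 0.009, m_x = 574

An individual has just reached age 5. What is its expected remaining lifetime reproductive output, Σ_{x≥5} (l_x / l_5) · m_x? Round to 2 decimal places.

l_5 = 0.031. Conditional survival from age 5 to x is l_x / l_5.
  x=5: (0.031/0.031) × 399 = 399.0000
  x=6: (0.009/0.031) × 574 = 166.6452
Sum = 399.0000 + 166.6452 = 565.6452

565.65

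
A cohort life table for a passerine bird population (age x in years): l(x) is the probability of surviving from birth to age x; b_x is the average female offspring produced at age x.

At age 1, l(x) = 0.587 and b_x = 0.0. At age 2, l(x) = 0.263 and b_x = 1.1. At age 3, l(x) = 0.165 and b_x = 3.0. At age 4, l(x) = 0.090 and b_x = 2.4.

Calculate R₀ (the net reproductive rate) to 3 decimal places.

R₀ = Σ l(x) b_x:
  age 1: 0.587 × 0.0 = 0.0000
  age 2: 0.263 × 1.1 = 0.2893
  age 3: 0.165 × 3.0 = 0.4950
  age 4: 0.090 × 2.4 = 0.2160
R₀ = 0.0000 + 0.2893 + 0.4950 + 0.2160 = 1.0003

1.000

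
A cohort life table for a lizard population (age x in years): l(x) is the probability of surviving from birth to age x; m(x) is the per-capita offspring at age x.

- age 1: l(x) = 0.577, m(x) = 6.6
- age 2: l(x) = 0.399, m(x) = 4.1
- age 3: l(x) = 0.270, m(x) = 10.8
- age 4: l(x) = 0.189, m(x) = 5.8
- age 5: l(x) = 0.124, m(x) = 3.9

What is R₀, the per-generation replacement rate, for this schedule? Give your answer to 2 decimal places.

R₀ = Σ l(x) m(x):
  age 1: 0.577 × 6.6 = 3.8082
  age 2: 0.399 × 4.1 = 1.6359
  age 3: 0.270 × 10.8 = 2.9160
  age 4: 0.189 × 5.8 = 1.0962
  age 5: 0.124 × 3.9 = 0.4836
R₀ = 3.8082 + 1.6359 + 2.9160 + 1.0962 + 0.4836 = 9.9399

9.94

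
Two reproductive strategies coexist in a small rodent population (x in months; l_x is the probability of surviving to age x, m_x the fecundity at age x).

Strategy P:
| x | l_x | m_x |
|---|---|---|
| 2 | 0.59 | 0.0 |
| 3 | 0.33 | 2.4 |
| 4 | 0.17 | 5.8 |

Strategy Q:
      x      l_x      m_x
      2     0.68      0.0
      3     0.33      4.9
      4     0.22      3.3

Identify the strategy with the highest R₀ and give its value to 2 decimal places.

Strategy P: R₀ = 0.59×0.0 + 0.33×2.4 + 0.17×5.8 = 1.7780
Strategy Q: R₀ = 0.68×0.0 + 0.33×4.9 + 0.22×3.3 = 2.3430
Highest R₀: strategy Q with 2.3430.

2.34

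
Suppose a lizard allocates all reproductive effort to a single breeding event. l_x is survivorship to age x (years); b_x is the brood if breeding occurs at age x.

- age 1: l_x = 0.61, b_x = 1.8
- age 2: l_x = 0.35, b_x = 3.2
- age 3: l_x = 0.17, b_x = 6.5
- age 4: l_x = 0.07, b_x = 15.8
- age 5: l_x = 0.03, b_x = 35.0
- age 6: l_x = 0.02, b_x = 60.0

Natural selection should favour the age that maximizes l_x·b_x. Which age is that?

6

Expected offspring if breeding at age x = l_x × b_x:
  age 1: 0.61 × 1.8 = 1.098
  age 2: 0.35 × 3.2 = 1.120
  age 3: 0.17 × 6.5 = 1.105
  age 4: 0.07 × 15.8 = 1.106
  age 5: 0.03 × 35.0 = 1.050
  age 6: 0.02 × 60.0 = 1.200
Maximum at age 6 (1.200).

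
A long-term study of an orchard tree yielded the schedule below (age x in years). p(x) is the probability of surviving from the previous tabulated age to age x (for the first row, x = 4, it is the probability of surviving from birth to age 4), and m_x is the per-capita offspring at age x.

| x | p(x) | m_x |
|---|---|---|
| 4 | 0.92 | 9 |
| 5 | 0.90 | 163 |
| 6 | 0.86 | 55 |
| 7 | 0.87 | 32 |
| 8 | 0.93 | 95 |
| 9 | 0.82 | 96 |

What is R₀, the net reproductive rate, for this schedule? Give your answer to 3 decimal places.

302.320

Survivorship from birth: l_x = p_4·p_5·…·p_x.
  l_4 = 0.92000
  l_5 = 0.82800
  l_6 = 0.71208
  l_7 = 0.61951
  l_8 = 0.57614
  l_9 = 0.47244
R₀ = Σ l_x m_x:
  age 4: 0.92000 × 9 = 8.2800
  age 5: 0.82800 × 163 = 134.9640
  age 6: 0.71208 × 55 = 39.1644
  age 7: 0.61951 × 32 = 19.8243
  age 8: 0.57614 × 95 = 54.7333
  age 9: 0.47244 × 96 = 45.3542
R₀ = 8.2800 + 134.9640 + 39.1644 + 19.8243 + 54.7333 + 45.3542 = 302.3203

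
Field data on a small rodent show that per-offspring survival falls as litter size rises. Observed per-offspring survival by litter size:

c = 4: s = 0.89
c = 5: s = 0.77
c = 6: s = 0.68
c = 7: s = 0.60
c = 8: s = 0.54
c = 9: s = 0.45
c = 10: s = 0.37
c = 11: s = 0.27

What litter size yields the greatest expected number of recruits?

Expected recruits = c × s(c):
  c=4: 4 × 0.89 = 3.560
  c=5: 5 × 0.77 = 3.850
  c=6: 6 × 0.68 = 4.080
  c=7: 7 × 0.60 = 4.200
  c=8: 8 × 0.54 = 4.320
  c=9: 9 × 0.45 = 4.050
  c=10: 10 × 0.37 = 3.700
  c=11: 11 × 0.27 = 2.970
Maximum at c = 8 (4.320 recruits).

8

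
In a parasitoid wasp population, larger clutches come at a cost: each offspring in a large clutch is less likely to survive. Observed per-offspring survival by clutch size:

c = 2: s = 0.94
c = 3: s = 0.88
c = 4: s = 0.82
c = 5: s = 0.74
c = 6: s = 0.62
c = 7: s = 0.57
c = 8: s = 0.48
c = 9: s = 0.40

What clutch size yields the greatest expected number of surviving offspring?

Expected surviving offspring = c × s(c):
  c=2: 2 × 0.94 = 1.880
  c=3: 3 × 0.88 = 2.640
  c=4: 4 × 0.82 = 3.280
  c=5: 5 × 0.74 = 3.700
  c=6: 6 × 0.62 = 3.720
  c=7: 7 × 0.57 = 3.990
  c=8: 8 × 0.48 = 3.840
  c=9: 9 × 0.40 = 3.600
Maximum at c = 7 (3.990 surviving offspring).

7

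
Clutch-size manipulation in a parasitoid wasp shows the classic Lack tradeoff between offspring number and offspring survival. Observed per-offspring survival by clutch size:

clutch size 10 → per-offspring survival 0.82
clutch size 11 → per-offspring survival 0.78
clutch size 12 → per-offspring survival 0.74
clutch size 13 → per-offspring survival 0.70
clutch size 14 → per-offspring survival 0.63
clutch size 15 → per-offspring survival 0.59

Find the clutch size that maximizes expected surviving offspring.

13

Expected surviving offspring = c × s(c):
  c=10: 10 × 0.82 = 8.200
  c=11: 11 × 0.78 = 8.580
  c=12: 12 × 0.74 = 8.880
  c=13: 13 × 0.70 = 9.100
  c=14: 14 × 0.63 = 8.820
  c=15: 15 × 0.59 = 8.850
Maximum at c = 13 (9.100 surviving offspring).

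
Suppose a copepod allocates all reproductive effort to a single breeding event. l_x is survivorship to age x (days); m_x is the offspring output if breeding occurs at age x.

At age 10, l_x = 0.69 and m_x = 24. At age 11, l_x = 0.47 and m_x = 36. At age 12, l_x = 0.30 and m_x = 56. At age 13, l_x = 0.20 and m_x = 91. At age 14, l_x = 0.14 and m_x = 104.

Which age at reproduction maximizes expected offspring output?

Expected offspring if breeding at age x = l_x × m_x:
  age 10: 0.69 × 24 = 16.560
  age 11: 0.47 × 36 = 16.920
  age 12: 0.30 × 56 = 16.800
  age 13: 0.20 × 91 = 18.200
  age 14: 0.14 × 104 = 14.560
Maximum at age 13 (18.200).

13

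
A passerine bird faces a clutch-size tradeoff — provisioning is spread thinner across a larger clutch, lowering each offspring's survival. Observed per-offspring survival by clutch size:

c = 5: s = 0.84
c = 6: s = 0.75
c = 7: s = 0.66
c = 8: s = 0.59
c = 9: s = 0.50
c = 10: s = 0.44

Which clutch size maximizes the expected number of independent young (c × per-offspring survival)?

8

Expected independent young = c × s(c):
  c=5: 5 × 0.84 = 4.200
  c=6: 6 × 0.75 = 4.500
  c=7: 7 × 0.66 = 4.620
  c=8: 8 × 0.59 = 4.720
  c=9: 9 × 0.50 = 4.500
  c=10: 10 × 0.44 = 4.400
Maximum at c = 8 (4.720 independent young).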